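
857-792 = 65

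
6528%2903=722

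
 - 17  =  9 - 26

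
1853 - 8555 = - 6702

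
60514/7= 60514/7= 8644.86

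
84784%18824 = 9488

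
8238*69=568422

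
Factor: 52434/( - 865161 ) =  - 2^1*3^( - 1 )* 11^ ( - 1) = - 2/33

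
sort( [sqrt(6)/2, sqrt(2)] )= [ sqrt(6) /2,sqrt(2 )]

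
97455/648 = 32485/216 = 150.39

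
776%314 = 148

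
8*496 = 3968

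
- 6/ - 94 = 3/47 = 0.06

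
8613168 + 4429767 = 13042935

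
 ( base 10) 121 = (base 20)61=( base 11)100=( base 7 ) 232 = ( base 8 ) 171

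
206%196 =10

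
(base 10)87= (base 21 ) 43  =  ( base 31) 2P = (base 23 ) 3i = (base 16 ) 57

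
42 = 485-443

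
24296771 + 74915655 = 99212426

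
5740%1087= 305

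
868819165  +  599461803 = 1468280968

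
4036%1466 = 1104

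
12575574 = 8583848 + 3991726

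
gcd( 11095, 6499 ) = 1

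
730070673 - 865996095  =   - 135925422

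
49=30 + 19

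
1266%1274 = 1266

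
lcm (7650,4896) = 122400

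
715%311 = 93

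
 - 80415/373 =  - 216 + 153/373 = -  215.59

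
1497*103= 154191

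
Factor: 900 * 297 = 267300 = 2^2*3^5 * 5^2*11^1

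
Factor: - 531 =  - 3^2 * 59^1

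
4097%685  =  672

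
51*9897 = 504747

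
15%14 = 1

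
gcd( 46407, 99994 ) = 1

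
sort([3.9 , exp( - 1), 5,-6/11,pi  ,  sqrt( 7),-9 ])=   [ - 9,-6/11,exp( - 1), sqrt(7) , pi, 3.9, 5] 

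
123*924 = 113652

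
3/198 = 1/66= 0.02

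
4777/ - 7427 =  - 1 +2650/7427=-0.64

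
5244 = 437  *12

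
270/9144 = 15/508 =0.03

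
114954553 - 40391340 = 74563213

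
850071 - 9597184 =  - 8747113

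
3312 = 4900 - 1588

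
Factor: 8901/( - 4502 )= -2^( - 1 )*3^2*23^1*43^1*2251^(-1)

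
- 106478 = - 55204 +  - 51274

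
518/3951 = 518/3951=0.13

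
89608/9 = 89608/9 = 9956.44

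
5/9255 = 1/1851 = 0.00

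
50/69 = 50/69 = 0.72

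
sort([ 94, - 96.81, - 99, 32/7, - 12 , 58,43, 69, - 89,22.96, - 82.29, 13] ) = [-99, - 96.81,  -  89, - 82.29, - 12,32/7,13,22.96,43,58, 69, 94]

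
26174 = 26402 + - 228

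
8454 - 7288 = 1166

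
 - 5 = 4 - 9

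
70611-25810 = 44801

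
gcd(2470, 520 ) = 130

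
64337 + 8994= 73331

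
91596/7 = 13085 + 1/7 =13085.14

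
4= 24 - 20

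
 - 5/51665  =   - 1 + 10332/10333=- 0.00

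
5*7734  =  38670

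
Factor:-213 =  - 3^1*71^1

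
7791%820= 411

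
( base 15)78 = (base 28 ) 41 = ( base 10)113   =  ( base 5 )423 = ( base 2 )1110001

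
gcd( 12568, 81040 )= 8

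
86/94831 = 86/94831 = 0.00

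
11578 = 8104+3474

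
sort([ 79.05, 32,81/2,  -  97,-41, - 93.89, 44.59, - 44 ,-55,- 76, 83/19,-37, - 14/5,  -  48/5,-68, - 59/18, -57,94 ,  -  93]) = [  -  97 , - 93.89, - 93, - 76, -68,- 57, - 55, -44, - 41, - 37, - 48/5,-59/18, -14/5, 83/19,32,81/2,  44.59, 79.05,94 ]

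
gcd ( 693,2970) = 99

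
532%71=35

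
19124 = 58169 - 39045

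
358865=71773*5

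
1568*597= 936096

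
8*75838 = 606704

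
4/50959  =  4/50959 = 0.00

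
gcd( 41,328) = 41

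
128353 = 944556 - 816203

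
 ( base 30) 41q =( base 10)3656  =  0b111001001000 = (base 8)7110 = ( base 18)b52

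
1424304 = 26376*54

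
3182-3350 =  - 168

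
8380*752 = 6301760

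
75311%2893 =93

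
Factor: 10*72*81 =58320 = 2^4*3^6*5^1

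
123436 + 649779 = 773215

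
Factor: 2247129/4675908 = 749043/1558636=2^ (  -  2)*3^2*83227^1 *389659^( - 1) 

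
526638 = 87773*6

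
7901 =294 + 7607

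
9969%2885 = 1314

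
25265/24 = 25265/24 =1052.71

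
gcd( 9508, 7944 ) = 4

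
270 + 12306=12576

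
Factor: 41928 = 2^3*3^1*1747^1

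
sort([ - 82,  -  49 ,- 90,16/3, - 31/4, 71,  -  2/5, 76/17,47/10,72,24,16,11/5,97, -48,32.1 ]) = [ - 90,- 82, - 49, - 48, - 31/4 , - 2/5,11/5,76/17, 47/10,16/3,  16,24, 32.1,71,72,97]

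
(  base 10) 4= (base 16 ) 4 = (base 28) 4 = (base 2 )100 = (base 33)4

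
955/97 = 9 + 82/97 = 9.85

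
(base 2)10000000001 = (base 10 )1025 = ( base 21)26h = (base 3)1101222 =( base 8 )2001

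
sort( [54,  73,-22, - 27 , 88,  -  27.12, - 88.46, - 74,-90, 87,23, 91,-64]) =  [-90 ,-88.46, - 74, -64,-27.12,  -  27, - 22,23,54, 73,87, 88, 91]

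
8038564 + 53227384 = 61265948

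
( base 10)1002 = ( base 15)46C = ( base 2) 1111101010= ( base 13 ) 5c1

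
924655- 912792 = 11863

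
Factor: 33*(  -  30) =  - 990 = -2^1*3^2* 5^1*11^1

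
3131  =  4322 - 1191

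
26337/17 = 1549 + 4/17  =  1549.24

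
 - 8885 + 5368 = - 3517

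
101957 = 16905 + 85052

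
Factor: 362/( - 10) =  - 181/5=- 5^(  -  1) *181^1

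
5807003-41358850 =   -  35551847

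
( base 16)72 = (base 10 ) 114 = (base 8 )162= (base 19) 60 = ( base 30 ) 3o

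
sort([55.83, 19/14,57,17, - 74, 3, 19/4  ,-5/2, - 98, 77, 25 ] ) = [  -  98, - 74, - 5/2, 19/14, 3, 19/4, 17, 25, 55.83,  57, 77 ]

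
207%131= 76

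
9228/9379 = 9228/9379 = 0.98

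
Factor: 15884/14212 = 17^( - 1 )*19^1 = 19/17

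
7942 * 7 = 55594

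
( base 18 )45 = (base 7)140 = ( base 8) 115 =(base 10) 77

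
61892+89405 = 151297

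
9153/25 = 9153/25  =  366.12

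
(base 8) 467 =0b100110111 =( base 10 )311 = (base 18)h5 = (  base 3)102112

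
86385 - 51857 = 34528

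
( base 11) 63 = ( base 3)2120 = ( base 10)69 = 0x45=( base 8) 105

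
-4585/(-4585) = 1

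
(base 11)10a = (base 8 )203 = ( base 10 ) 131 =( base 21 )65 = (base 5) 1011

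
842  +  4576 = 5418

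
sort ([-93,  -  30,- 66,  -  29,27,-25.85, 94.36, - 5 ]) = [ - 93, - 66, - 30, - 29, - 25.85, - 5, 27 , 94.36] 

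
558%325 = 233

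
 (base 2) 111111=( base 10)63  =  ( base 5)223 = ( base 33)1U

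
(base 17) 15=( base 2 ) 10110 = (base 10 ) 22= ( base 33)M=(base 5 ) 42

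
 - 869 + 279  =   - 590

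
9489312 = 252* 37656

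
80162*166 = 13306892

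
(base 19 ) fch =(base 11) 4286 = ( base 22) bf6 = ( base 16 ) 161c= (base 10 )5660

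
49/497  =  7/71  =  0.10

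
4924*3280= 16150720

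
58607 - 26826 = 31781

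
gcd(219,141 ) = 3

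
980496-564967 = 415529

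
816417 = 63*12959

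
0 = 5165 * 0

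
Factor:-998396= - 2^2* 7^1*181^1*197^1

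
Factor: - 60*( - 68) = 4080 = 2^4*3^1*5^1 * 17^1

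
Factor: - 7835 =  - 5^1 * 1567^1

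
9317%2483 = 1868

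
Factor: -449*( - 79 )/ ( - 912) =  - 2^(-4)*3^( -1)*19^( - 1) * 79^1*449^1 = - 35471/912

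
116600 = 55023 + 61577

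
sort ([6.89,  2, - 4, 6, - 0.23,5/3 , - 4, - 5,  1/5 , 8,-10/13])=[ - 5 , - 4 , - 4,-10/13,-0.23 , 1/5,5/3,2, 6,6.89,8]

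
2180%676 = 152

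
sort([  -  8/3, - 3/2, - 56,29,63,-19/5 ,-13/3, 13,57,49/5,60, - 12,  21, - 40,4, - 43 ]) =[ - 56,-43, - 40,-12,- 13/3,-19/5 , - 8/3, - 3/2,4,49/5,13,21, 29,57,60, 63 ]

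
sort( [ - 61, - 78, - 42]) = [ - 78, - 61, - 42 ]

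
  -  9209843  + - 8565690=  - 17775533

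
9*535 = 4815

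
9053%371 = 149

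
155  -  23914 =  - 23759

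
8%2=0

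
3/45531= 1/15177 = 0.00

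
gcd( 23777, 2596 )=59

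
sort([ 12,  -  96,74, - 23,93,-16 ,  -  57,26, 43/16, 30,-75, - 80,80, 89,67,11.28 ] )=[ -96, - 80, - 75,-57, - 23, - 16,43/16,11.28,12,26, 30,67, 74,80,89 , 93 ]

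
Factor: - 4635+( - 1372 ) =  - 6007 = - 6007^1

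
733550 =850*863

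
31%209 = 31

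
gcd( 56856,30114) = 6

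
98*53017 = 5195666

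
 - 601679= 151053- 752732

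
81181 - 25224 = 55957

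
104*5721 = 594984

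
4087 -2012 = 2075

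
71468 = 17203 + 54265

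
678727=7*96961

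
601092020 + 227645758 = 828737778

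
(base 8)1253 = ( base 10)683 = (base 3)221022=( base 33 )kn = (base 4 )22223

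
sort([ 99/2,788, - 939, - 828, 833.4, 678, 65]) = [  -  939, - 828,99/2, 65, 678,788, 833.4 ]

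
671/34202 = 671/34202 = 0.02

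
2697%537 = 12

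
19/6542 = 19/6542 = 0.00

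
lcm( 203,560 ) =16240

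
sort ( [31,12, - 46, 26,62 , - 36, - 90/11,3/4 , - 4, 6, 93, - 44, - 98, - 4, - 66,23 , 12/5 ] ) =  [ - 98,-66,-46, - 44, - 36 ,-90/11,-4, - 4, 3/4,  12/5 , 6,12 , 23, 26,31,62,93 ]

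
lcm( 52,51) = 2652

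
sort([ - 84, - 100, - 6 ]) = [ - 100 , - 84, - 6]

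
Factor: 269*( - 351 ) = - 94419 = -  3^3*13^1*269^1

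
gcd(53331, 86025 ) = 3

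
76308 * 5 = 381540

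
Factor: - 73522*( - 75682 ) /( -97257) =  - 5564292004/97257  =  -2^2*3^( - 1 )*17^( - 1)*79^1*479^1 * 1907^(  -  1)*36761^1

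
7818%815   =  483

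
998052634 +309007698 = 1307060332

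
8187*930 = 7613910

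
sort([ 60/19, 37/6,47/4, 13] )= [60/19,37/6,47/4,13] 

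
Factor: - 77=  - 7^1*11^1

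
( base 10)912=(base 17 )32B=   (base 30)10C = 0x390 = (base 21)219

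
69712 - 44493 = 25219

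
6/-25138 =-1 + 12566/12569 = -0.00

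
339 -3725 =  - 3386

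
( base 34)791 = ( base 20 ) 10jj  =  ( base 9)12462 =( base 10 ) 8399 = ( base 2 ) 10000011001111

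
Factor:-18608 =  - 2^4*1163^1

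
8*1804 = 14432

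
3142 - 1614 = 1528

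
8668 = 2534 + 6134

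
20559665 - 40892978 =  - 20333313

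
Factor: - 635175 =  - 3^3*5^2*941^1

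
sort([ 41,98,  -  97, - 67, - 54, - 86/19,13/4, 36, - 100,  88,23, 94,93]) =[ - 100, - 97, - 67, - 54, - 86/19,13/4,23,36,41 , 88,93,94,98 ]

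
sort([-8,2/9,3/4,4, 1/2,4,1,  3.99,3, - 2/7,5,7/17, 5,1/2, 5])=[ - 8, - 2/7, 2/9,7/17,  1/2,1/2, 3/4, 1,3,3.99, 4, 4, 5,5,5] 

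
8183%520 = 383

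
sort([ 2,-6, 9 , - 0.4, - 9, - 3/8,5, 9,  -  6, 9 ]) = [ - 9, - 6,-6,  -  0.4,  -  3/8, 2, 5, 9, 9, 9 ]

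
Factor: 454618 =2^1 * 23^1*9883^1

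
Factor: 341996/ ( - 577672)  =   - 193/326  =  - 2^( - 1 )*163^ (-1)*193^1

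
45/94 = 45/94  =  0.48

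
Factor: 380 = 2^2  *5^1*19^1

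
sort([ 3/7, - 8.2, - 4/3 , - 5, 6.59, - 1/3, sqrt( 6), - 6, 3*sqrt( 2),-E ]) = [ - 8.2,-6 , - 5, - E,-4/3, - 1/3,  3/7,sqrt(6), 3*sqrt( 2), 6.59]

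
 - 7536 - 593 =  - 8129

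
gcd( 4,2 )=2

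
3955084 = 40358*98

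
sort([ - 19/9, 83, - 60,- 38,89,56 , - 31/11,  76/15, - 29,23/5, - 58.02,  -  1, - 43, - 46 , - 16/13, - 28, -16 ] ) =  [ - 60, - 58.02  , - 46,  -  43, - 38,-29, - 28, - 16, - 31/11, - 19/9,-16/13,-1, 23/5,76/15, 56  ,  83, 89]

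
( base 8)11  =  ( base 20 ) 9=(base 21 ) 9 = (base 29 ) 9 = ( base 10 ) 9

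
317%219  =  98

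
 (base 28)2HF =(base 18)667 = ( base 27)2M7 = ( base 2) 100000001011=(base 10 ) 2059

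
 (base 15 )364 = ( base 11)63A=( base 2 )1100000001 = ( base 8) 1401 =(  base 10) 769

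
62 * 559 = 34658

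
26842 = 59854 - 33012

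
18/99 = 2/11 = 0.18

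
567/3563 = 81/509 = 0.16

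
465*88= 40920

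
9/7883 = 9/7883 = 0.00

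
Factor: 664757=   664757^1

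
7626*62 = 472812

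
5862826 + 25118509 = 30981335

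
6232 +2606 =8838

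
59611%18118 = 5257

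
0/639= 0=0.00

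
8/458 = 4/229= 0.02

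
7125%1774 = 29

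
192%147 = 45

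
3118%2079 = 1039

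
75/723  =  25/241 = 0.10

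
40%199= 40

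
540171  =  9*60019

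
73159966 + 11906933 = 85066899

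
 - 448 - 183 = -631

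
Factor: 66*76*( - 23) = - 2^3*3^1*11^1*19^1 * 23^1 = - 115368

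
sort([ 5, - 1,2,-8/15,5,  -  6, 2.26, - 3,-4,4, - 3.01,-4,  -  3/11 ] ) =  [-6,- 4,-4,  -  3.01,- 3, - 1, - 8/15, - 3/11,2, 2.26,4, 5,5]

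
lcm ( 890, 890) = 890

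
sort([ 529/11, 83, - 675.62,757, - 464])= [ - 675.62, - 464, 529/11, 83,757]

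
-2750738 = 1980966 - 4731704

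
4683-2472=2211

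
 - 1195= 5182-6377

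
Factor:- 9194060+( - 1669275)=-10863335 = - 5^1*7^1 * 211^1*1471^1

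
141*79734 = 11242494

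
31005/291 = 106 + 53/97 = 106.55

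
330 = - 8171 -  - 8501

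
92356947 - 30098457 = 62258490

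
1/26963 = 1/26963 = 0.00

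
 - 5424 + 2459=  - 2965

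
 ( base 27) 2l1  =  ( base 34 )1pk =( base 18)64A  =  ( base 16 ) 7ea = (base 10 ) 2026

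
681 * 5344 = 3639264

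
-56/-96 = 7/12  =  0.58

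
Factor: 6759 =3^2*751^1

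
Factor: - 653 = - 653^1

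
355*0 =0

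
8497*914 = 7766258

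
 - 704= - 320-384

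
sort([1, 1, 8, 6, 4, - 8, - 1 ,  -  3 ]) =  [ - 8, - 3, - 1 , 1,  1, 4, 6, 8] 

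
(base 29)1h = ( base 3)1201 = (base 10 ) 46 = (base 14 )34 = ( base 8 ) 56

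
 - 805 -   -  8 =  - 797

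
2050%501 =46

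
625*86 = 53750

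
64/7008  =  2/219  =  0.01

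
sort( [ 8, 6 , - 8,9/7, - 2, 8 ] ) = [-8, - 2, 9/7,6 , 8,8 ] 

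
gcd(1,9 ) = 1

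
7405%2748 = 1909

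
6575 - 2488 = 4087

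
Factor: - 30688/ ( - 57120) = 137/255 = 3^(- 1)*5^( - 1)*17^ ( - 1)*137^1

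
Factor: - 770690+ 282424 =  - 488266 =-2^1*241^1* 1013^1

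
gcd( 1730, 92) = 2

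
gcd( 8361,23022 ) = 9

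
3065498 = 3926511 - 861013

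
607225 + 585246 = 1192471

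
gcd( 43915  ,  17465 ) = 5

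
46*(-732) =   -  33672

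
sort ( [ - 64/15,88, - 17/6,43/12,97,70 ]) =[-64/15,-17/6,43/12 , 70,88,97]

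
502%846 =502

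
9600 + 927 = 10527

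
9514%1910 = 1874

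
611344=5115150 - 4503806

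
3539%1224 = 1091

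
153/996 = 51/332 = 0.15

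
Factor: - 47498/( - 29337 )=34/21 = 2^1*3^(-1)*7^(-1)*17^1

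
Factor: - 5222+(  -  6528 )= - 2^1*5^3*47^1  =  - 11750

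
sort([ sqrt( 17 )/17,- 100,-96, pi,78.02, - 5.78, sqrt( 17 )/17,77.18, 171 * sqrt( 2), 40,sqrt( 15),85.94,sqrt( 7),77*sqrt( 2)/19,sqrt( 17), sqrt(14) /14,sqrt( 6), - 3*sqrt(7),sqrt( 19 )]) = [ - 100,-96, - 3*sqrt ( 7 ), -5.78,sqrt( 17)/17,sqrt(17)/17, sqrt( 14)/14,sqrt( 6), sqrt( 7 ),pi , sqrt(15),sqrt (17) , sqrt (19 ),77* sqrt( 2 )/19, 40,77.18,78.02,85.94 , 171*sqrt(2)] 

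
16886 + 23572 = 40458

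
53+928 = 981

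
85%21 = 1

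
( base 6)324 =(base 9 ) 147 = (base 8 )174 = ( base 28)4C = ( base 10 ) 124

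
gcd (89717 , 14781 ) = 1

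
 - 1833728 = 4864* (- 377)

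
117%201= 117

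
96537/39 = 2475 + 4/13 = 2475.31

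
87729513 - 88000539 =- 271026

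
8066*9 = 72594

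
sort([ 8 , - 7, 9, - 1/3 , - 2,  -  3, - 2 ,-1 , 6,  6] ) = [ -7, - 3, - 2, - 2, - 1 , - 1/3,6,6,8, 9] 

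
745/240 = 149/48 = 3.10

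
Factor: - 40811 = -37^1*1103^1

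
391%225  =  166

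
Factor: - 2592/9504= - 3/11 = - 3^1*11^(-1 )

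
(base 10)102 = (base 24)46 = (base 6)250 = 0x66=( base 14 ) 74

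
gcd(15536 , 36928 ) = 16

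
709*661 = 468649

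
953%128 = 57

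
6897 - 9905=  - 3008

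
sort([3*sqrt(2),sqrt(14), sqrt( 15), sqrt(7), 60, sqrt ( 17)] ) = [ sqrt (7 ),sqrt(14 ),sqrt( 15 ), sqrt( 17),3*sqrt( 2 ), 60] 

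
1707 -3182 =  -1475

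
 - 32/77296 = -1 + 4829/4831 = - 0.00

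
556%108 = 16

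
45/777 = 15/259 =0.06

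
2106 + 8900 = 11006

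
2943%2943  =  0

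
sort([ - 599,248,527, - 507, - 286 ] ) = [ - 599, - 507,- 286, 248, 527] 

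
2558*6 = 15348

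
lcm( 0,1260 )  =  0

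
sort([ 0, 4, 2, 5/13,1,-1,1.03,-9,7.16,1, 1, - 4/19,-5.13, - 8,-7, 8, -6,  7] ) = [ - 9, - 8, - 7, - 6,  -  5.13,  -  1,-4/19, 0, 5/13,1,1,1 , 1.03, 2,4,7, 7.16,8 ]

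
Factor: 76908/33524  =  39/17 = 3^1*13^1 * 17^( - 1)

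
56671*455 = 25785305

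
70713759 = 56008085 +14705674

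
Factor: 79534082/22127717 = 2^1*83^( - 1 ) * 266599^(  -  1 ) * 39767041^1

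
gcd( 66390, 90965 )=5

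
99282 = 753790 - 654508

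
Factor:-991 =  - 991^1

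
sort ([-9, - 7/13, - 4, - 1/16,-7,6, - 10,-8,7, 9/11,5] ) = [ - 10, - 9,-8, - 7, - 4, - 7/13, - 1/16,9/11, 5 , 6, 7]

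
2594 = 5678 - 3084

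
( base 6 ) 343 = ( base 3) 12000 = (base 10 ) 135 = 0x87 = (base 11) 113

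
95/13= 95/13 = 7.31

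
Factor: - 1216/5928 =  -8/39 = - 2^3*3^(-1 )*13^( - 1)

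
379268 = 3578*106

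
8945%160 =145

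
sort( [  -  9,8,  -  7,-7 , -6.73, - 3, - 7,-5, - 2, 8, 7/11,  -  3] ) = [-9, - 7, - 7, - 7,-6.73, - 5, - 3,  -  3,-2, 7/11, 8, 8]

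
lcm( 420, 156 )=5460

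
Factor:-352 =-2^5*11^1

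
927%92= 7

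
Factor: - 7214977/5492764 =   -  2^( - 2 )*7^1*11^1*93701^1  *  1373191^(  -  1 ) 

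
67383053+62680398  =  130063451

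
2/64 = 1/32 = 0.03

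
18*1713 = 30834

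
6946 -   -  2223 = 9169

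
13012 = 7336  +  5676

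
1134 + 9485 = 10619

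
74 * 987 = 73038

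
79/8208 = 79/8208 = 0.01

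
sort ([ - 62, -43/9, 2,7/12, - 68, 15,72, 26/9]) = [ - 68, - 62, - 43/9 , 7/12, 2,26/9, 15, 72]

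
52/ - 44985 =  - 1+44933/44985 = - 0.00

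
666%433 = 233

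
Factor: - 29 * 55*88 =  - 140360 =- 2^3*5^1*11^2*29^1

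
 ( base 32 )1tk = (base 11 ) 1533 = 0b11110110100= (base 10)1972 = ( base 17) 6e0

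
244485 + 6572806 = 6817291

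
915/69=305/23 = 13.26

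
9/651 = 3/217 = 0.01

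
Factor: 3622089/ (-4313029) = -3^1*7^(-2 )*23^ (-1)*43^ (-1)*89^( - 1)*1207363^1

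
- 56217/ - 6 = 9369 + 1/2=9369.50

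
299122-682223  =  -383101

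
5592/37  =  151 + 5/37= 151.14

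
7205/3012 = 7205/3012 = 2.39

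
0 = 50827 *0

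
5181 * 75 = 388575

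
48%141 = 48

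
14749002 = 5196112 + 9552890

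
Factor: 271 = 271^1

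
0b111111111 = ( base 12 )367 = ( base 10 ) 511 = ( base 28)i7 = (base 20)15b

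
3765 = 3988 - 223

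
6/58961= 6/58961 = 0.00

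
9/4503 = 3/1501 = 0.00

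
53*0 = 0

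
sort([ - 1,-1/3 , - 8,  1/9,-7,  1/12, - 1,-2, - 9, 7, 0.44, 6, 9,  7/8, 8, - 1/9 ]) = [ - 9, - 8, - 7, - 2, - 1, - 1, - 1/3, - 1/9, 1/12,  1/9,  0.44, 7/8,6, 7,8, 9]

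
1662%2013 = 1662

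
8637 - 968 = 7669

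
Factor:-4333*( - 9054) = 2^1*3^2*7^1*503^1 * 619^1 = 39230982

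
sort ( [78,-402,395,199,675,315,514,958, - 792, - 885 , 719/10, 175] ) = [ - 885, - 792, - 402,  719/10,  78 , 175,199, 315, 395,514,  675,958]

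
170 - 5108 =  - 4938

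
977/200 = 977/200 = 4.88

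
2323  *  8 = 18584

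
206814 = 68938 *3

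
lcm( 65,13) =65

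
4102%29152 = 4102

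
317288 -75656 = 241632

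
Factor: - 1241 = -17^1*73^1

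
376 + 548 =924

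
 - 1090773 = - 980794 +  - 109979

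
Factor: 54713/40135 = 5^( - 1)*23^( -1)*349^( - 1)*54713^1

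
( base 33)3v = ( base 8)202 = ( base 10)130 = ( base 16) 82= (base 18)74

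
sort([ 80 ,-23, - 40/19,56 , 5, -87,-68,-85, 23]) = [-87, - 85,-68,-23,-40/19,  5,23, 56,80]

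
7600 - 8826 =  - 1226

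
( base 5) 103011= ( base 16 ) db2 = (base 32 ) 3DI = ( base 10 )3506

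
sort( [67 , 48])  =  [ 48,67]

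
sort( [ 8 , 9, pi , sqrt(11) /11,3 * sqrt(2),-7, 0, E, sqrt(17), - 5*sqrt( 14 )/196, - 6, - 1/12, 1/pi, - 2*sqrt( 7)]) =[ - 7, - 6, - 2* sqrt( 7 ), - 5*sqrt(14 )/196, - 1/12,0,sqrt( 11 )/11,1/pi,E, pi, sqrt( 17), 3*sqrt( 2),  8,9]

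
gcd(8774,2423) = 1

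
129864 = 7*18552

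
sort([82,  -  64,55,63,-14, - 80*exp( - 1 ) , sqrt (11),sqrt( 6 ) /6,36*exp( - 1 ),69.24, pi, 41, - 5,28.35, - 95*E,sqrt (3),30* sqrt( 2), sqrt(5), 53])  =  [ - 95*E, - 64, - 80*exp( - 1), - 14 , - 5,sqrt( 6)/6,sqrt(3),sqrt( 5),  pi  ,  sqrt( 11),36 * exp( - 1),28.35, 41,30*sqrt(2),53, 55 , 63 , 69.24, 82 ] 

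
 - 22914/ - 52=440+17/26 = 440.65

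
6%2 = 0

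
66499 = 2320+64179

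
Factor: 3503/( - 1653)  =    -  3^( - 1)*19^( - 1 )*29^(  -  1 )*31^1*113^1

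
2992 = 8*374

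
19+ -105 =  - 86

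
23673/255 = 7891/85 = 92.84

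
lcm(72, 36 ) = 72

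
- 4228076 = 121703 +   -  4349779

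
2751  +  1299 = 4050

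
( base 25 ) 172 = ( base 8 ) 1442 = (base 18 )28A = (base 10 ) 802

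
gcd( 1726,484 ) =2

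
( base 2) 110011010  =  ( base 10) 410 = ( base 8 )632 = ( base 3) 120012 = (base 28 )ei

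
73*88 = 6424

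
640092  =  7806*82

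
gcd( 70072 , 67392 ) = 8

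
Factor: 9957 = 3^1 *3319^1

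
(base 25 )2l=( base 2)1000111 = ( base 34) 23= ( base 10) 71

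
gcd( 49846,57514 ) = 2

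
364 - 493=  - 129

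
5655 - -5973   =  11628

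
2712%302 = 296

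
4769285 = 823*5795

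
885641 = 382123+503518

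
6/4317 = 2/1439 = 0.00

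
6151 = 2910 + 3241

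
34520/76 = 454  +  4/19 = 454.21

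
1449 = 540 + 909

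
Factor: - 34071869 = -13^1*2620913^1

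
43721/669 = 65 + 236/669 = 65.35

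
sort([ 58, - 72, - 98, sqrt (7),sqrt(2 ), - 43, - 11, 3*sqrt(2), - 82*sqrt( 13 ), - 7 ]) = [-82 * sqrt(13), - 98, - 72,- 43, - 11,- 7, sqrt(2 ),sqrt( 7 ),3*sqrt( 2 ),58] 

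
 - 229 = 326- 555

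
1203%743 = 460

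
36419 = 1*36419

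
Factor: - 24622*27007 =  - 2^1*13^1*113^1*239^1*947^1  =  - 664966354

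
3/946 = 3/946 = 0.00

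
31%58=31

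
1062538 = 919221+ 143317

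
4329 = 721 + 3608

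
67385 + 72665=140050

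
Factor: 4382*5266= 23075612 =2^2*7^1*313^1 *2633^1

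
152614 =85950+66664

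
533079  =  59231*9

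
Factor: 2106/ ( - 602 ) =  - 3^4*7^( - 1) * 13^1*43^( - 1 ) = - 1053/301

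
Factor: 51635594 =2^1*25817797^1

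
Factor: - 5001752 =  - 2^3 * 7^1 * 89317^1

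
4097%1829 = 439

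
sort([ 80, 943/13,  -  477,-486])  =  [ - 486,-477, 943/13, 80]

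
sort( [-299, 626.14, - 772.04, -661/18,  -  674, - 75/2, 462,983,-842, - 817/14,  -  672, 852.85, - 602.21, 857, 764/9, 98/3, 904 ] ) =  [ - 842 ,-772.04, - 674, - 672, - 602.21,  -  299,-817/14, - 75/2,  -  661/18, 98/3 , 764/9, 462,626.14, 852.85, 857,904,983]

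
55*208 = 11440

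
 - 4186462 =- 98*42719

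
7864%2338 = 850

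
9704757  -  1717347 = 7987410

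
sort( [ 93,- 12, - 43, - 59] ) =[ - 59 , - 43, - 12, 93] 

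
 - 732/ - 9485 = 732/9485 = 0.08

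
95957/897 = 106+875/897 =106.98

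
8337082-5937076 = 2400006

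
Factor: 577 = 577^1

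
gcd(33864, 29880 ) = 1992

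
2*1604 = 3208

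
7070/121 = 58 + 52/121 =58.43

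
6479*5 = 32395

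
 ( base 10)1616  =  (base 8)3120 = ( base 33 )1fw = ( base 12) B28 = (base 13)974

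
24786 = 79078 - 54292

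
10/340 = 1/34 = 0.03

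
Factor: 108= 2^2*3^3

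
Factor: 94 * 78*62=454584 = 2^3*3^1*13^1*31^1*47^1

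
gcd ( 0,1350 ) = 1350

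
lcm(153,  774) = 13158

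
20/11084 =5/2771 = 0.00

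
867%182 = 139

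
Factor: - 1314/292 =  - 2^( - 1 )*3^2=- 9/2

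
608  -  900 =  - 292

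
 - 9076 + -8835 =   -  17911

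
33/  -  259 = -33/259 =-0.13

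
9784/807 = 9784/807 = 12.12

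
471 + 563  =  1034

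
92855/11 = 8441 + 4/11= 8441.36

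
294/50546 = 147/25273 = 0.01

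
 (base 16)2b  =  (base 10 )43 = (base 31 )1C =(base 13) 34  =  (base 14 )31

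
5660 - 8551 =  - 2891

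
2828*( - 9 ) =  - 25452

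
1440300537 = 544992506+895308031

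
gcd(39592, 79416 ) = 8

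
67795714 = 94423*718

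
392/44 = 8+10/11 = 8.91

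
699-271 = 428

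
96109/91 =7393/7 = 1056.14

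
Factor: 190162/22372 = 2^( - 1)*17^1 = 17/2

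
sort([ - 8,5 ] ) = [ - 8, 5]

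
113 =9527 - 9414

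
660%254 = 152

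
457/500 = 457/500 = 0.91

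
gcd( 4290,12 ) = 6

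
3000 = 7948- 4948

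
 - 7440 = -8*930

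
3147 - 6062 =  - 2915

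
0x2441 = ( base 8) 22101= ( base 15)2B3B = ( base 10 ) 9281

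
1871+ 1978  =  3849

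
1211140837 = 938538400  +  272602437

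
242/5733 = 242/5733= 0.04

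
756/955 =756/955 = 0.79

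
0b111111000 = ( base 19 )17a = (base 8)770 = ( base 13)2ca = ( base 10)504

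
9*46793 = 421137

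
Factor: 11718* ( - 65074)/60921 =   -  2^2*3^1*31^1 * 967^ (  -  1)*32537^1 =- 12103764/967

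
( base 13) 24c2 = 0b1010001101100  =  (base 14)1c96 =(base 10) 5228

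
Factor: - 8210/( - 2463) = 10/3 = 2^1*3^( - 1)*5^1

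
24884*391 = 9729644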